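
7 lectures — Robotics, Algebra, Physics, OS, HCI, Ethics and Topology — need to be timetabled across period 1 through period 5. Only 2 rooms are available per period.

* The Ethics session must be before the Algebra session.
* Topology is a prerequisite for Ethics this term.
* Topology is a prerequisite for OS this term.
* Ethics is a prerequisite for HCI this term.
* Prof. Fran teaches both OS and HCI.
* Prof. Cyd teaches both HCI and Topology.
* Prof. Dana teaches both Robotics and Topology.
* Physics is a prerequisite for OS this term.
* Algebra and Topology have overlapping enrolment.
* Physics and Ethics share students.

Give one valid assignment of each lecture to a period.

Physics=period 1, Robotics=period 4, HCI=period 3, Ethics=period 2, Algebra=period 3, OS=period 2, Topology=period 1

Checking: Ethics(period 2) before HCI(period 3); Topology(period 1) before Ethics(period 2); Topology(period 1) before OS(period 2); Ethics(period 2) before Algebra(period 3); Physics(period 1) before OS(period 2); OS(period 2) != HCI(period 3); HCI(period 3) != Topology(period 1); Algebra(period 3) != Topology(period 1); Robotics(period 4) != Topology(period 1); Physics(period 1) != Ethics(period 2); max 2 per period (cap 2).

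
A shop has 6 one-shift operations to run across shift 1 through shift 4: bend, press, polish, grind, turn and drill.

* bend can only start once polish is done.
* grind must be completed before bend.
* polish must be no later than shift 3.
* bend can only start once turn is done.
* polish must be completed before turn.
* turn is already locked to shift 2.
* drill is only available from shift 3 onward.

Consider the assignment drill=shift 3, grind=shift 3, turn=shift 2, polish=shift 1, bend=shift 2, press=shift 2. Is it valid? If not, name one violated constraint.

drill is only available from shift 3 onward — holds.
bend can only start once turn is done — violated.
grind must be completed before bend — violated.
polish must be no later than shift 3 — holds.
turn is already locked to shift 2 — holds.
polish must be completed before turn — holds.
bend can only start once polish is done — holds.

Invalid. grind must be completed before bend.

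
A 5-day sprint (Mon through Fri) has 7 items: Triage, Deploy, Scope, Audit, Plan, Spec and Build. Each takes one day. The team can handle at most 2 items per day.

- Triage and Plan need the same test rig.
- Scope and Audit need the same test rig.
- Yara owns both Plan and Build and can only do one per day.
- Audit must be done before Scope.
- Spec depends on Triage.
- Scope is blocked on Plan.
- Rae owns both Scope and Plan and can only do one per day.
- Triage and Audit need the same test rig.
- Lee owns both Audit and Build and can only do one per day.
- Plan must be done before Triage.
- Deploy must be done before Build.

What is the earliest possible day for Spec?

Precedence pushes Spec to at least Wed.
Spec at Wed is achievable: Triage=Tue, Deploy=Wed, Scope=Tue, Plan=Mon, Audit=Mon, Spec=Wed, Build=Thu.

Wed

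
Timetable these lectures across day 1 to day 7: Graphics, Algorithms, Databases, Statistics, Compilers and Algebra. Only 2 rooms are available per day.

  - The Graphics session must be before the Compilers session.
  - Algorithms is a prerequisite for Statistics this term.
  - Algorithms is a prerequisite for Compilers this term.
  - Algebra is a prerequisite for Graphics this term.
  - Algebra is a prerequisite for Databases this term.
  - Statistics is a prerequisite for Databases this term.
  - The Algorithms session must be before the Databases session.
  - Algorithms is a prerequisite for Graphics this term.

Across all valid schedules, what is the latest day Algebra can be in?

Downstream work caps Algebra at day 5.
Algebra at day 5 is achievable: Algebra=day 5, Algorithms=day 1, Databases=day 6, Statistics=day 2, Graphics=day 6, Compilers=day 7.

day 5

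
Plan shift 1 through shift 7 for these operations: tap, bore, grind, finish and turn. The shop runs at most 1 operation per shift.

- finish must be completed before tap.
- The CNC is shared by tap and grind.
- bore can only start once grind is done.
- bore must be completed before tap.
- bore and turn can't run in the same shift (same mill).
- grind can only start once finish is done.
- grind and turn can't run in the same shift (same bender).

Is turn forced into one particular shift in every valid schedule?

turn can be shift 1 (e.g. bore=shift 4; grind=shift 3; turn=shift 1; tap=shift 5; finish=shift 2) or shift 2 (e.g. finish in shift 1, grind in shift 3, bore in shift 4, turn in shift 2, tap in shift 5).

No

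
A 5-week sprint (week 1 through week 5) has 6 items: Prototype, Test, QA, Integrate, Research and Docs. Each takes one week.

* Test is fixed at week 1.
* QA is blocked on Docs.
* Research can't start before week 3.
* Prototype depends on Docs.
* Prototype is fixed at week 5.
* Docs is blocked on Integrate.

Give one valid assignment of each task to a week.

Integrate in week 1; Docs in week 2; QA in week 3; Test in week 1; Prototype in week 5; Research in week 3

Checking: Docs(week 2) before Prototype(week 5); Docs(week 2) before QA(week 3); Integrate(week 1) before Docs(week 2); Test=week 1 in [week 1,week 1]; Research=week 3 in [week 3,week 5]; Prototype=week 5 in [week 5,week 5].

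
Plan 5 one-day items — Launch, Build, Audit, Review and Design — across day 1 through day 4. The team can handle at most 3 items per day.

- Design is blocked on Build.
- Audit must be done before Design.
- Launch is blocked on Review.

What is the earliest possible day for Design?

Precedence pushes Design to at least day 2.
Design at day 2 is achievable: Launch in day 2, Review in day 1, Audit in day 1, Build in day 1, Design in day 2.

day 2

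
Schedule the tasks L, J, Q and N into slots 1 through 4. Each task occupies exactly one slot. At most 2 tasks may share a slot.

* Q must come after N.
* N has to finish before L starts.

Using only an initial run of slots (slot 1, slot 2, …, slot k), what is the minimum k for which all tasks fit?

The precedence chain requires at least 2 distinct slots.
With at most 2 per slot and 4 tasks, at least 2 slots are needed.
2 works (last occupied slot: 2): for example L -> 2; N -> 1; J -> 1; Q -> 2.

2 slots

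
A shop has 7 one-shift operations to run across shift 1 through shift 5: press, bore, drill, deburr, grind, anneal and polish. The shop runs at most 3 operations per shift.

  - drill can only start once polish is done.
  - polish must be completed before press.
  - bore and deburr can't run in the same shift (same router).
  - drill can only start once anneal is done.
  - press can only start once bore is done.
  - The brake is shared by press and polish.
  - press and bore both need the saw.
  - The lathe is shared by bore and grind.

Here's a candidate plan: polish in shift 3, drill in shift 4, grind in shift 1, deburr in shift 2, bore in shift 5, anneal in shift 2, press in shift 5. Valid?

No — it violates: press and bore both need the saw

The lathe is shared by bore and grind — holds.
press can only start once bore is done — violated.
press and bore both need the saw — violated.
The shop runs at most 3 operations per shift — holds.
drill can only start once polish is done — holds.
polish must be completed before press — holds.
bore and deburr can't run in the same shift (same router) — holds.
The brake is shared by press and polish — holds.
drill can only start once anneal is done — holds.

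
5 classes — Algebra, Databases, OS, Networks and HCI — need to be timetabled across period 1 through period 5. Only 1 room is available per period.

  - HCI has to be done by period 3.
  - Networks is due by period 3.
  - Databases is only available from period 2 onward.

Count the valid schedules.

32

Splitting on Algebra: it can be period 1 (4), period 2 (4), period 3 (4), period 4 (10), period 5 (10). Listing each branch's schedules as (Databases, OS, Networks, HCI) by period number:
Algebra=period 1: (4,5,2,3) (4,5,3,2) (5,4,2,3) (5,4,3,2) — 4.
Algebra=period 2: (4,5,1,3) (4,5,3,1) (5,4,1,3) (5,4,3,1) — 4.
Algebra=period 3: (4,5,1,2) (4,5,2,1) (5,4,1,2) (5,4,2,1) — 4.
Algebra=period 4: (2,5,1,3) (2,5,3,1) (3,5,1,2) (3,5,2,1) (5,1,2,3) (5,1,3,2) (5,2,1,3) (5,2,3,1) (5,3,1,2) (5,3,2,1) — 10.
Algebra=period 5: (2,4,1,3) (2,4,3,1) (3,4,1,2) (3,4,2,1) (4,1,2,3) (4,1,3,2) (4,2,1,3) (4,2,3,1) (4,3,1,2) (4,3,2,1) — 10.
Summing: 4 + 4 + 4 + 10 + 10 = 32.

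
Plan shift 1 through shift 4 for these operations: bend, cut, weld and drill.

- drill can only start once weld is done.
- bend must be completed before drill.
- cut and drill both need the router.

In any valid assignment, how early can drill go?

shift 2

Precedence pushes drill to at least shift 2.
drill at shift 2 is achievable: drill -> shift 2; weld -> shift 1; bend -> shift 1; cut -> shift 1.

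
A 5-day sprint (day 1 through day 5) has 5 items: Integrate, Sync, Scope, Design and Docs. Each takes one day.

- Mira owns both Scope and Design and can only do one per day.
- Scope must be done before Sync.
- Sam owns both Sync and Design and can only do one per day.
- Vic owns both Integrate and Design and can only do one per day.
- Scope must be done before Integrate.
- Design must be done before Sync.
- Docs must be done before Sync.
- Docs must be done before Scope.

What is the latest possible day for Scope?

Precedence pushes Scope to at least day 2; downstream work caps Scope at day 4.
Scope at day 4 is achievable: Integrate -> day 5; Docs -> day 1; Sync -> day 5; Design -> day 1; Scope -> day 4.

day 4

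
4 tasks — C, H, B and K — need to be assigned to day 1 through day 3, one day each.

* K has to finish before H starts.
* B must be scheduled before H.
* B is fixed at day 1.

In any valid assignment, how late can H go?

Precedence pushes H to at least day 2.
H at day 3 is achievable: H in day 3; K in day 1; B in day 1; C in day 1.

day 3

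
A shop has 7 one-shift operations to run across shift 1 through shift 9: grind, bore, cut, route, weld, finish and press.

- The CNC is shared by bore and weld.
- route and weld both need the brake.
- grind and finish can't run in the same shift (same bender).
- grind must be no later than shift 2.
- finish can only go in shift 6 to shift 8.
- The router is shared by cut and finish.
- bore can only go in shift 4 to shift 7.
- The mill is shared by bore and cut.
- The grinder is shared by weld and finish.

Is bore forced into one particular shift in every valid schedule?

bore can be shift 4 (e.g. finish in shift 6; route in shift 1; press in shift 1; cut in shift 1; bore in shift 4; grind in shift 1; weld in shift 2) or shift 5 (e.g. weld -> shift 2; bore -> shift 5; finish -> shift 6; route -> shift 1; press -> shift 1; grind -> shift 1; cut -> shift 1).

No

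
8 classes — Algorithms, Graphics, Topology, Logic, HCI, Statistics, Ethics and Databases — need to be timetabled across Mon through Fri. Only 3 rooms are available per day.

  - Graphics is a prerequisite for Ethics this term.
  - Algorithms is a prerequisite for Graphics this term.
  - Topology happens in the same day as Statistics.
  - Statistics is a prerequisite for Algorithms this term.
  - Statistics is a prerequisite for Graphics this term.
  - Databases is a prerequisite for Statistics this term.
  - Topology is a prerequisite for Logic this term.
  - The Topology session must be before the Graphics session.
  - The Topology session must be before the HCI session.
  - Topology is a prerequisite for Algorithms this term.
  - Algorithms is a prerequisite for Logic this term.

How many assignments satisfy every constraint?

6

Splitting on Logic: it can be Thu (3), Fri (3). Listing each branch's schedules as (Algorithms, Graphics, Topology, HCI, Statistics, Ethics, Databases):
Logic=Thu: (Wed,Thu,Tue,Wed,Tue,Fri,Mon) (Wed,Thu,Tue,Thu,Tue,Fri,Mon) (Wed,Thu,Tue,Fri,Tue,Fri,Mon) — 3.
Logic=Fri: (Wed,Thu,Tue,Wed,Tue,Fri,Mon) (Wed,Thu,Tue,Thu,Tue,Fri,Mon) (Wed,Thu,Tue,Fri,Tue,Fri,Mon) — 3.
Summing: 3 + 3 = 6.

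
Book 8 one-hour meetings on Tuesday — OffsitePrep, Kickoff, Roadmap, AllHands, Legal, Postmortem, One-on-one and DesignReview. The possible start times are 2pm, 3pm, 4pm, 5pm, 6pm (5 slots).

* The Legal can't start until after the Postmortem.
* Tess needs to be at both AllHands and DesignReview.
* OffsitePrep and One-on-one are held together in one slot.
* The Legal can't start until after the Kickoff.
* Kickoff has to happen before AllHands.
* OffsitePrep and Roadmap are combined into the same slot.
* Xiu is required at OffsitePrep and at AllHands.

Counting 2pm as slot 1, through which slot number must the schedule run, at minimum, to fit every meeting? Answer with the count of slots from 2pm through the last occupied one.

2

The precedence chain requires at least 2 distinct slots.
2 works (last occupied slot: 3pm): for example Roadmap=2pm, Postmortem=2pm, Kickoff=2pm, OffsitePrep=2pm, DesignReview=2pm, One-on-one=2pm, AllHands=3pm, Legal=3pm.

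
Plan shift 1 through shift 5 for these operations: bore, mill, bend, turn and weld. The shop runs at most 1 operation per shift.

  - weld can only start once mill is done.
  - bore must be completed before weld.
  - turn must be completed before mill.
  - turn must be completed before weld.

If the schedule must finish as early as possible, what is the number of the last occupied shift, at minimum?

The precedence chain requires at least 3 distinct shifts.
With at most 1 per shift and 5 operations, at least 5 shifts are needed.
5 works (last occupied shift: shift 5): for example turn in shift 1; mill in shift 2; bend in shift 5; bore in shift 3; weld in shift 4.

5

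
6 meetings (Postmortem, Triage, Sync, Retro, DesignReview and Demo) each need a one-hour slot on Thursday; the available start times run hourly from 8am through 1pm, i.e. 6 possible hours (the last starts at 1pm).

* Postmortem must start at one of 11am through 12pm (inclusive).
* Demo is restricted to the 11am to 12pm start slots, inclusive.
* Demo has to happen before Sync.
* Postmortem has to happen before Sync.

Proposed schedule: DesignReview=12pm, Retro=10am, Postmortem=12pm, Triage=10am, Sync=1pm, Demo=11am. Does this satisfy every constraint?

Postmortem must start at one of 11am through 12pm (inclusive) — holds.
Postmortem has to happen before Sync — holds.
Demo has to happen before Sync — holds.
Demo is restricted to the 11am to 12pm start slots, inclusive — holds.

Valid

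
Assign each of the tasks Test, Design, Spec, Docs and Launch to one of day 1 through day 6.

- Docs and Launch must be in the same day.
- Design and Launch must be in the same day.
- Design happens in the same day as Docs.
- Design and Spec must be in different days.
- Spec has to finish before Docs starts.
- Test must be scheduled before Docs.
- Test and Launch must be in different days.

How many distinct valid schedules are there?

Splitting on Test: it can be day 1 (15), day 2 (14), day 3 (12), day 4 (9), day 5 (5). Listing each branch's schedules as (Design, Spec, Docs, Launch) by day number:
Test=day 1: (2,1,2,2) (3,1,3,3) (3,2,3,3) (4,1,4,4) (4,2,4,4) (4,3,4,4) (5,1,5,5) (5,2,5,5) (5,3,5,5) (5,4,5,5) (6,1,6,6) (6,2,6,6) (6,3,6,6) (6,4,6,6) (6,5,6,6) — 15.
Test=day 2: (3,1,3,3) (3,2,3,3) (4,1,4,4) (4,2,4,4) (4,3,4,4) (5,1,5,5) (5,2,5,5) (5,3,5,5) (5,4,5,5) (6,1,6,6) (6,2,6,6) (6,3,6,6) (6,4,6,6) (6,5,6,6) — 14.
Test=day 3: (4,1,4,4) (4,2,4,4) (4,3,4,4) (5,1,5,5) (5,2,5,5) (5,3,5,5) (5,4,5,5) (6,1,6,6) (6,2,6,6) (6,3,6,6) (6,4,6,6) (6,5,6,6) — 12.
Test=day 4: (5,1,5,5) (5,2,5,5) (5,3,5,5) (5,4,5,5) (6,1,6,6) (6,2,6,6) (6,3,6,6) (6,4,6,6) (6,5,6,6) — 9.
Test=day 5: (6,1,6,6) (6,2,6,6) (6,3,6,6) (6,4,6,6) (6,5,6,6) — 5.
Summing: 15 + 14 + 12 + 9 + 5 = 55.

55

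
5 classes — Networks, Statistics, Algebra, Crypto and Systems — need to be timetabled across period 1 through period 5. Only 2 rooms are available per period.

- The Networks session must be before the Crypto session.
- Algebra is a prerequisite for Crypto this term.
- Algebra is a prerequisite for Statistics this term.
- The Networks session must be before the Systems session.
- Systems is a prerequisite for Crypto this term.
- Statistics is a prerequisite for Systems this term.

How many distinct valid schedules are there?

13

Splitting on Networks: it can be period 1 (5), period 2 (5), period 3 (3). Listing each branch's schedules as (Statistics, Algebra, Crypto, Systems) by period number:
Networks=period 1: (2,1,4,3) (2,1,5,3) (2,1,5,4) (3,1,5,4) (3,2,5,4) — 5.
Networks=period 2: (2,1,4,3) (2,1,5,3) (2,1,5,4) (3,1,5,4) (3,2,5,4) — 5.
Networks=period 3: (2,1,5,4) (3,1,5,4) (3,2,5,4) — 3.
Summing: 5 + 5 + 3 = 13.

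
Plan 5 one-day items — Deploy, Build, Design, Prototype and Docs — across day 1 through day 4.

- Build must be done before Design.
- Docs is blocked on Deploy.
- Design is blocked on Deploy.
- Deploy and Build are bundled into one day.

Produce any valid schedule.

Deploy in day 1, Build in day 1, Design in day 2, Prototype in day 1, Docs in day 2

Checking: Build(day 1) before Design(day 2); Deploy(day 1) before Design(day 2); Deploy(day 1) before Docs(day 2); Deploy = Build = day 1.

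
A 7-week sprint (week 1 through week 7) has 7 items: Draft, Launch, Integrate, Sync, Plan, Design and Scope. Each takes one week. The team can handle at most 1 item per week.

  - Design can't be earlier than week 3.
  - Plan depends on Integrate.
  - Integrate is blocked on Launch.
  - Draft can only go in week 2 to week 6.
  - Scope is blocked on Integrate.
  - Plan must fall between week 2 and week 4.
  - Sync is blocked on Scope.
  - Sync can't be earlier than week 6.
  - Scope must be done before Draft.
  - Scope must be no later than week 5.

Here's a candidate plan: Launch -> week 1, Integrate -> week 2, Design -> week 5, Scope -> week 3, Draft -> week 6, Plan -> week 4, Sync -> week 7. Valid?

Plan must fall between week 2 and week 4 — holds.
Scope must be no later than week 5 — holds.
The team can handle at most 1 item per week — holds.
Scope is blocked on Integrate — holds.
Draft can only go in week 2 to week 6 — holds.
Sync is blocked on Scope — holds.
Design can't be earlier than week 3 — holds.
Plan depends on Integrate — holds.
Scope must be done before Draft — holds.
Sync can't be earlier than week 6 — holds.
Integrate is blocked on Launch — holds.

Valid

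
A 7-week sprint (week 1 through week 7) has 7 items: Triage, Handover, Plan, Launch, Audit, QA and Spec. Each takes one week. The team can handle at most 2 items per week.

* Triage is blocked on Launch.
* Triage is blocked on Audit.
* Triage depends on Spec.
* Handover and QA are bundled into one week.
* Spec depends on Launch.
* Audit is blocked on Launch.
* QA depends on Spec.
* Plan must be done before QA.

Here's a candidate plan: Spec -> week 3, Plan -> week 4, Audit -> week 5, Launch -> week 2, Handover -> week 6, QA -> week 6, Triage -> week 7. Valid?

Yes

Spec depends on Launch — holds.
Triage is blocked on Audit — holds.
The team can handle at most 2 items per week — holds.
Plan must be done before QA — holds.
Triage is blocked on Launch — holds.
QA depends on Spec — holds.
Audit is blocked on Launch — holds.
Handover and QA are bundled into one week — holds.
Triage depends on Spec — holds.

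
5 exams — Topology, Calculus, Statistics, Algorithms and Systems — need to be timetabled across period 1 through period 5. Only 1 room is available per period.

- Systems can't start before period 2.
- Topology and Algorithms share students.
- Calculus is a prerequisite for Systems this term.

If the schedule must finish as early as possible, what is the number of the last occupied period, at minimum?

The precedence chain requires at least 2 distinct periods.
With at most 1 per period and 5 exams, at least 5 periods are needed.
5 works (last occupied period: period 5): for example Calculus -> period 1, Algorithms -> period 5, Statistics -> period 4, Systems -> period 2, Topology -> period 3.

5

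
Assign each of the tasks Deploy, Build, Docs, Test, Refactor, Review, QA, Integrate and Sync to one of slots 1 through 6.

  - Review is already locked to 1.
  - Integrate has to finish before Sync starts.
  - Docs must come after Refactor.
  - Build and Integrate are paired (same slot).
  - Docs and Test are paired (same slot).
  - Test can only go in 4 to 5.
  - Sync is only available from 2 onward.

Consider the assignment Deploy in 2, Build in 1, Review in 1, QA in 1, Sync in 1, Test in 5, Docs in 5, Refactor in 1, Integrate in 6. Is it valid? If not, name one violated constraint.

No. Integrate has to finish before Sync starts is not satisfied.

Test can only go in 4 to 5 — holds.
Review is already locked to 1 — holds.
Integrate has to finish before Sync starts — violated.
Sync is only available from 2 onward — violated.
Docs must come after Refactor — holds.
Docs and Test are paired (same slot) — holds.
Build and Integrate are paired (same slot) — violated.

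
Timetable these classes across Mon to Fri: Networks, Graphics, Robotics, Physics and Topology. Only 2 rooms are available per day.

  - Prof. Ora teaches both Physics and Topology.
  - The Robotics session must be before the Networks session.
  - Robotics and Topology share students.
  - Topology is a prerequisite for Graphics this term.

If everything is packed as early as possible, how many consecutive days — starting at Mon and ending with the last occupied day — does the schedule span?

3

The precedence chain requires at least 2 distinct days.
With at most 2 per day and 5 classes, at least 3 days are needed.
3 works (last occupied day: Wed): for example Robotics=Mon; Topology=Tue; Physics=Mon; Networks=Tue; Graphics=Wed.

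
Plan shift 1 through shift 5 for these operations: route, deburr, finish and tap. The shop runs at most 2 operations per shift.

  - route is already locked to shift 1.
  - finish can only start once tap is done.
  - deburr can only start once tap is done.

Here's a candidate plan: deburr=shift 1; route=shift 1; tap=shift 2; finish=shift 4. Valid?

finish can only start once tap is done — holds.
route is already locked to shift 1 — holds.
deburr can only start once tap is done — violated.
The shop runs at most 2 operations per shift — holds.

Invalid. deburr can only start once tap is done.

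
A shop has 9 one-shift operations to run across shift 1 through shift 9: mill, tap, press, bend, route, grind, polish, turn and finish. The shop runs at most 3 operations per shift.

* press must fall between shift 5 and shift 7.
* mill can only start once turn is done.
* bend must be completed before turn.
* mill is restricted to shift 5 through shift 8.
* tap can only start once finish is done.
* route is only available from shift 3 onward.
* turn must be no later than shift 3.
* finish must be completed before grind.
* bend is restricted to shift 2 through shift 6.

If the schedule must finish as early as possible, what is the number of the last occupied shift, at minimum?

5

The precedence chain requires at least 3 distinct shifts.
With at most 3 per shift and 9 operations, at least 3 shifts are needed.
mill can't be placed before shift 5, so the schedule must run through at least shift 5.
5 works (last occupied shift: shift 5): for example grind=shift 2; turn=shift 3; tap=shift 2; polish=shift 1; route=shift 3; finish=shift 1; bend=shift 2; press=shift 5; mill=shift 5.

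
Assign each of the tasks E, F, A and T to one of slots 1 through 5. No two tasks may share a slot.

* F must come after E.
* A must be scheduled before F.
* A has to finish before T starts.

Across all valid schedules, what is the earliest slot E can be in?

1

Downstream work caps E at 4.
E at 1 is achievable: A -> 2; T -> 4; E -> 1; F -> 3.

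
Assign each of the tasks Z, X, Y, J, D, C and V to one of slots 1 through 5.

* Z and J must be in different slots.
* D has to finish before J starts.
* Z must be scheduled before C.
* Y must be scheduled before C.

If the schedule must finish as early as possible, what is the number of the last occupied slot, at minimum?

2

The precedence chain requires at least 2 distinct slots.
2 works (last occupied slot: 2): for example Z=1, X=1, Y=1, C=2, V=1, D=1, J=2.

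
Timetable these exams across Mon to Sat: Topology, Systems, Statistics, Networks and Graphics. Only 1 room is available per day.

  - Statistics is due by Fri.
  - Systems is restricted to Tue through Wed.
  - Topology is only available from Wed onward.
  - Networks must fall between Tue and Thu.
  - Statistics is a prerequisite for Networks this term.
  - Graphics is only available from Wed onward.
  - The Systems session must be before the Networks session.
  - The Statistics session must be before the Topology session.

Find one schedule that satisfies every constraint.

Systems=Tue; Statistics=Mon; Networks=Wed; Graphics=Fri; Topology=Thu

Checking: Statistics(Mon) before Networks(Wed); Systems(Tue) before Networks(Wed); Statistics(Mon) before Topology(Thu); Systems=Tue in [Tue,Wed]; Graphics=Fri in [Wed,Sat]; Statistics=Mon in [Mon,Fri]; Topology=Thu in [Wed,Sat]; Networks=Wed in [Tue,Thu]; max 1 per day (cap 1).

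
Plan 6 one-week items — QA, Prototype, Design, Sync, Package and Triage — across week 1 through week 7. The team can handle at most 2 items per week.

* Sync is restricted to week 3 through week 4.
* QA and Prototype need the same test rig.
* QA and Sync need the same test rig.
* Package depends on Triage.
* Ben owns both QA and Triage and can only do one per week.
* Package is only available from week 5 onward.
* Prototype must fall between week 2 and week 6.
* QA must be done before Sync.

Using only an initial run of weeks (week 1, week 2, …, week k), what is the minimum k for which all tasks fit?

5

The precedence chain requires at least 2 distinct weeks.
With at most 2 per week and 6 tasks, at least 3 weeks are needed.
Package can't be placed before week 5, so the schedule must run through at least week 5.
5 works (last occupied week: week 5): for example QA -> week 1, Package -> week 5, Prototype -> week 2, Sync -> week 3, Design -> week 1, Triage -> week 2.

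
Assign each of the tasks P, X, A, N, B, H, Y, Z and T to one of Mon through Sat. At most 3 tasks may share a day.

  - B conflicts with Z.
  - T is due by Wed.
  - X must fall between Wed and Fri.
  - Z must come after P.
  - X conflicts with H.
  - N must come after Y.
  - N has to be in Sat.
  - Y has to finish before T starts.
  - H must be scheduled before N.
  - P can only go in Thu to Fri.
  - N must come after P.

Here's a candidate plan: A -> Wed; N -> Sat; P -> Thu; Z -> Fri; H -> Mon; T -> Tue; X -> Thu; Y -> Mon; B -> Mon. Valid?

Yes

X conflicts with H — holds.
At most 3 tasks may share a day — holds.
N must come after P — holds.
Y has to finish before T starts — holds.
P can only go in Thu to Fri — holds.
N has to be in Sat — holds.
H must be scheduled before N — holds.
T is due by Wed — holds.
B conflicts with Z — holds.
N must come after Y — holds.
X must fall between Wed and Fri — holds.
Z must come after P — holds.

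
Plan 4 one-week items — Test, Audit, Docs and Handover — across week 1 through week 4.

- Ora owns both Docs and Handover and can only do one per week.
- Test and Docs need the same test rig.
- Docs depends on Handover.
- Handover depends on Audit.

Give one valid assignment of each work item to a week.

Test -> week 1, Audit -> week 1, Handover -> week 2, Docs -> week 3

Checking: Audit(week 1) before Handover(week 2); Handover(week 2) before Docs(week 3); Test(week 1) != Docs(week 3); Docs(week 3) != Handover(week 2).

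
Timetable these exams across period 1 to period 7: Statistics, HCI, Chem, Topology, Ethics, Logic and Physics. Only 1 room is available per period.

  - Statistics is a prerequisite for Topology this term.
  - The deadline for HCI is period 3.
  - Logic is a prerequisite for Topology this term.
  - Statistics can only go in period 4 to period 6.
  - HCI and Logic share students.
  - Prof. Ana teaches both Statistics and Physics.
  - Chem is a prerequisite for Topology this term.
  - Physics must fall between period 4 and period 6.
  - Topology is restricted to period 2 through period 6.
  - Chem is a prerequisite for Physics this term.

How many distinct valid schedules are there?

Splitting on Statistics: it can be period 4 (12), period 5 (6). Listing each branch's schedules as (HCI, Chem, Topology, Ethics, Logic, Physics) by period number:
Statistics=period 4: (1,2,5,7,3,6) (1,2,6,7,3,5) (1,3,5,7,2,6) (1,3,6,7,2,5) (2,1,5,7,3,6) (2,1,6,7,3,5) (2,3,5,7,1,6) (2,3,6,7,1,5) (3,1,5,7,2,6) (3,1,6,7,2,5) (3,2,5,7,1,6) (3,2,6,7,1,5) — 12.
Statistics=period 5: (1,2,6,7,3,4) (1,3,6,7,2,4) (2,1,6,7,3,4) (2,3,6,7,1,4) (3,1,6,7,2,4) (3,2,6,7,1,4) — 6.
Summing: 12 + 6 = 18.

18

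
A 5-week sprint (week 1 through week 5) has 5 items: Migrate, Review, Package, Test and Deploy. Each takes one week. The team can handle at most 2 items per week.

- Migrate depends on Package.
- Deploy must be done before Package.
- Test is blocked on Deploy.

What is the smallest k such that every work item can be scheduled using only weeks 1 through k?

The precedence chain requires at least 3 distinct weeks.
With at most 2 per week and 5 work items, at least 3 weeks are needed.
3 works (last occupied week: week 3): for example Deploy=week 1, Test=week 2, Package=week 2, Migrate=week 3, Review=week 1.

3 weeks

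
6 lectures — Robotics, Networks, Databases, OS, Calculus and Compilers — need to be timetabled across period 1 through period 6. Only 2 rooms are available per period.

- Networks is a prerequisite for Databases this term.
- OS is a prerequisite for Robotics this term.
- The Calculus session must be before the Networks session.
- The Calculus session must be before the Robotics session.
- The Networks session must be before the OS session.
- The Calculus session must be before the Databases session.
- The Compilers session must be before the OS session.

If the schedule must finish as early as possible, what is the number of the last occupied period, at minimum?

4

The precedence chain requires at least 4 distinct periods.
With at most 2 per period and 6 lectures, at least 3 periods are needed.
4 works (last occupied period: period 4): for example Databases in period 3; Robotics in period 4; Networks in period 2; Calculus in period 1; Compilers in period 1; OS in period 3.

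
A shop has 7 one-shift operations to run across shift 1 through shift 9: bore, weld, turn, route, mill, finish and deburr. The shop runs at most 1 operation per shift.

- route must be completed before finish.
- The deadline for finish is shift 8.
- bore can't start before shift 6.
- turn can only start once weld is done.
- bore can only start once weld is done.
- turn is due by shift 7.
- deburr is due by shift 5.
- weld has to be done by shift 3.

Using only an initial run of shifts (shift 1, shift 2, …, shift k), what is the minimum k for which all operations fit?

7 shifts

The precedence chain requires at least 2 distinct shifts.
With at most 1 per shift and 7 operations, at least 7 shifts are needed.
bore can't be placed before shift 6, so the schedule must run through at least shift 6.
7 works (last occupied shift: shift 7): for example mill=shift 7; turn=shift 3; weld=shift 1; route=shift 4; deburr=shift 2; finish=shift 5; bore=shift 6.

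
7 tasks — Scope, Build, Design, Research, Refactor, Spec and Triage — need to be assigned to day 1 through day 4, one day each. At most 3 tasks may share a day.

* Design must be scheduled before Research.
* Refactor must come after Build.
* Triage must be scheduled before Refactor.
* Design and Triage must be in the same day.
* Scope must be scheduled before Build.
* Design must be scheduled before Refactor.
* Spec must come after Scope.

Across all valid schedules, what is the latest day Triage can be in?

day 3

Downstream work caps Triage at day 3.
Triage at day 3 is achievable: Scope in day 1; Build in day 2; Refactor in day 4; Spec in day 2; Research in day 4; Design in day 3; Triage in day 3.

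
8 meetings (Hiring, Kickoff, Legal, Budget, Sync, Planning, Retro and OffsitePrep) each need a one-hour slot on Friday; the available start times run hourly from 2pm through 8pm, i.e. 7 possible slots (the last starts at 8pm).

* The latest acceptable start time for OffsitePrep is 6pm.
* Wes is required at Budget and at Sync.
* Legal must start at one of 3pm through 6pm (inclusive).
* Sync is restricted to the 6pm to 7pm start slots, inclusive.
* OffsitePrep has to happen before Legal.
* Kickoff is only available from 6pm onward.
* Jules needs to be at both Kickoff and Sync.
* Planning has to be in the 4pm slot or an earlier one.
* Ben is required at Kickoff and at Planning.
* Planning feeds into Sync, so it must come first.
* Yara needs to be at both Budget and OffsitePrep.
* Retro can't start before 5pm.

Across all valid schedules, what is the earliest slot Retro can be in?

Retro is available from 5pm.
Retro at 5pm is achievable: Planning=2pm, Retro=5pm, OffsitePrep=2pm, Kickoff=7pm, Legal=3pm, Sync=6pm, Budget=3pm, Hiring=2pm.

5pm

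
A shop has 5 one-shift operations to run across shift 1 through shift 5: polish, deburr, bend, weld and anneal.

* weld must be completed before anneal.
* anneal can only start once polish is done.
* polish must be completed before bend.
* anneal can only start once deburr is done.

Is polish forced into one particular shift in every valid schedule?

No

polish can be shift 1 (e.g. deburr=shift 1, weld=shift 1, anneal=shift 2, bend=shift 2, polish=shift 1) or shift 2 (e.g. polish=shift 2, weld=shift 1, anneal=shift 3, bend=shift 3, deburr=shift 1).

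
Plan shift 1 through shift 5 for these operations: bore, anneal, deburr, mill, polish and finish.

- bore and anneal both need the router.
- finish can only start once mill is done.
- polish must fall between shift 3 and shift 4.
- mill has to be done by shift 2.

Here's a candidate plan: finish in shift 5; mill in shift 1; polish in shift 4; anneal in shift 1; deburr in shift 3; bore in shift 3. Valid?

polish must fall between shift 3 and shift 4 — holds.
mill has to be done by shift 2 — holds.
finish can only start once mill is done — holds.
bore and anneal both need the router — holds.

Valid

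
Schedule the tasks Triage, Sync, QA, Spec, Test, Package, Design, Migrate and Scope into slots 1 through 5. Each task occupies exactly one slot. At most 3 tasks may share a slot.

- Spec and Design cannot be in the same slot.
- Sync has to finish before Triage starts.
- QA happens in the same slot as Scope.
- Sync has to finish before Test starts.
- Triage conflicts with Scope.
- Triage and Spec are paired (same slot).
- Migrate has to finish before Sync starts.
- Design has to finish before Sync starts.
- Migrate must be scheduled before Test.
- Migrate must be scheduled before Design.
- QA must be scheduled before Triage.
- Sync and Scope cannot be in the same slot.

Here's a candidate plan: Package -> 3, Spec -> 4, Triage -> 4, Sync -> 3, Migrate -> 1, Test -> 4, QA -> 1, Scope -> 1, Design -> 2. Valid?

Yes, all constraints hold

Migrate has to finish before Sync starts — holds.
Sync has to finish before Test starts — holds.
Sync has to finish before Triage starts — holds.
Spec and Design cannot be in the same slot — holds.
Migrate must be scheduled before Test — holds.
QA must be scheduled before Triage — holds.
QA happens in the same slot as Scope — holds.
Migrate must be scheduled before Design — holds.
Triage conflicts with Scope — holds.
Sync and Scope cannot be in the same slot — holds.
Triage and Spec are paired (same slot) — holds.
At most 3 tasks may share a slot — holds.
Design has to finish before Sync starts — holds.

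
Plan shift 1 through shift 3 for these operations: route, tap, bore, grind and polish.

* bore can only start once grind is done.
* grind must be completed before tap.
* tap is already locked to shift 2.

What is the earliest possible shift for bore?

Precedence pushes bore to at least shift 2.
bore at shift 2 is achievable: grind=shift 1; tap=shift 2; bore=shift 2; route=shift 1; polish=shift 1.

shift 2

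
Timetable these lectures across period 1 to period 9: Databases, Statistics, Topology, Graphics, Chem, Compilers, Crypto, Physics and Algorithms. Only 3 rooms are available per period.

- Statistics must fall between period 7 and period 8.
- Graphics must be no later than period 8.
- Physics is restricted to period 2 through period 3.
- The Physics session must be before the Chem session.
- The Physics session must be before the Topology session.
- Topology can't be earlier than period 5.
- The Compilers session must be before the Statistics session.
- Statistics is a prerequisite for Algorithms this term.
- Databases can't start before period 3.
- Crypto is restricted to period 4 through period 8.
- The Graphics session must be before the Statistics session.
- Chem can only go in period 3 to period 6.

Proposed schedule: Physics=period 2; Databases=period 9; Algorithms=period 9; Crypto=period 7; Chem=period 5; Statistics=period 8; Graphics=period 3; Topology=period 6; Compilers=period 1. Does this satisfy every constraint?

Yes, all constraints hold

Physics is restricted to period 2 through period 3 — holds.
The Compilers session must be before the Statistics session — holds.
Chem can only go in period 3 to period 6 — holds.
Statistics is a prerequisite for Algorithms this term — holds.
Topology can't be earlier than period 5 — holds.
Only 3 rooms are available per period — holds.
Graphics must be no later than period 8 — holds.
The Physics session must be before the Chem session — holds.
Databases can't start before period 3 — holds.
Crypto is restricted to period 4 through period 8 — holds.
Statistics must fall between period 7 and period 8 — holds.
The Graphics session must be before the Statistics session — holds.
The Physics session must be before the Topology session — holds.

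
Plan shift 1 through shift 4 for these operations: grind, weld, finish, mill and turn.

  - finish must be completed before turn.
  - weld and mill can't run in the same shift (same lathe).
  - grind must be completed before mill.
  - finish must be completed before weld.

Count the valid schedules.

53

Splitting on grind: it can be shift 1 (28), shift 2 (17), shift 3 (8). Listing each branch's schedules as (weld, finish, mill, turn) by shift number:
grind=shift 1: (2,1,3,2) (2,1,3,3) (2,1,3,4) (2,1,4,2) (2,1,4,3) (2,1,4,4) (3,1,2,2) (3,1,2,3) (3,1,2,4) (3,1,4,2) (3,1,4,3) (3,1,4,4) (3,2,2,3) (3,2,2,4) (3,2,4,3) (3,2,4,4) (4,1,2,2) (4,1,2,3) (4,1,2,4) (4,1,3,2) (4,1,3,3) (4,1,3,4) (4,2,2,3) (4,2,2,4) (4,2,3,3) (4,2,3,4) (4,3,2,4) (4,3,3,4) — 28.
grind=shift 2: (2,1,3,2) (2,1,3,3) (2,1,3,4) (2,1,4,2) (2,1,4,3) (2,1,4,4) (3,1,4,2) (3,1,4,3) (3,1,4,4) (3,2,4,3) (3,2,4,4) (4,1,3,2) (4,1,3,3) (4,1,3,4) (4,2,3,3) (4,2,3,4) (4,3,3,4) — 17.
grind=shift 3: (2,1,4,2) (2,1,4,3) (2,1,4,4) (3,1,4,2) (3,1,4,3) (3,1,4,4) (3,2,4,3) (3,2,4,4) — 8.
Summing: 28 + 17 + 8 = 53.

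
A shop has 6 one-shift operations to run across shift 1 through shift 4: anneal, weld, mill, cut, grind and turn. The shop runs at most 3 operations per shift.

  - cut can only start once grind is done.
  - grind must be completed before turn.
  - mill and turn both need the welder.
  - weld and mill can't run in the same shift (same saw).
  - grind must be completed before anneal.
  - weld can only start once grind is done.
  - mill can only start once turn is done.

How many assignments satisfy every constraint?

54

Splitting on anneal: it can be shift 2 (16), shift 3 (18), shift 4 (20). Listing each branch's schedules as (weld, mill, cut, grind, turn) by shift number:
anneal=shift 2: (2,3,3,1,2) (2,3,4,1,2) (2,4,2,1,3) (2,4,3,1,2) (2,4,3,1,3) (2,4,4,1,2) (2,4,4,1,3) (3,4,2,1,2) (3,4,2,1,3) (3,4,3,1,2) (3,4,3,1,3) (3,4,4,1,2) (3,4,4,1,3) (4,3,2,1,2) (4,3,3,1,2) (4,3,4,1,2) — 16.
anneal=shift 3: (2,3,2,1,2) (2,3,3,1,2) (2,3,4,1,2) (2,4,2,1,2) (2,4,2,1,3) (2,4,3,1,2) (2,4,3,1,3) (2,4,4,1,2) (2,4,4,1,3) (3,4,2,1,2) (3,4,2,1,3) (3,4,3,1,2) (3,4,4,1,2) (3,4,4,1,3) (3,4,4,2,3) (4,3,2,1,2) (4,3,3,1,2) (4,3,4,1,2) — 18.
anneal=shift 4: (2,3,2,1,2) (2,3,3,1,2) (2,3,4,1,2) (2,4,2,1,2) (2,4,2,1,3) (2,4,3,1,2) (2,4,3,1,3) (2,4,4,1,2) (2,4,4,1,3) (3,4,2,1,2) (3,4,2,1,3) (3,4,3,1,2) (3,4,3,1,3) (3,4,3,2,3) (3,4,4,1,2) (3,4,4,1,3) (3,4,4,2,3) (4,3,2,1,2) (4,3,3,1,2) (4,3,4,1,2) — 20.
Summing: 16 + 18 + 20 = 54.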